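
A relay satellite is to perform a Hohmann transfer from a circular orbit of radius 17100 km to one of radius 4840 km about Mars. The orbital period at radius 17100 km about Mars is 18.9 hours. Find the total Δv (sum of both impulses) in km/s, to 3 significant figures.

Δv = 1.27 km/s

From Kepler's third law T² = 4π²r³/μ at r = 17100 km, T = 18.9 hours = 18.9 × 3600 s = 68040 s: μ = 4π²r³/T² = 42640.2 km³/s².
Semi-major axis of the transfer orbit: a_t = (17100 + 4840)/2 = 10970 km.
At r₁ the circular-orbit speed is v₁ = √(μ/r₁) = 1.5791 km/s.
On the transfer ellipse at r₁, vis-viva equation gives v_a = √[μ(2/r₁ − 1/a_t)] = 1.0489 km/s.
First burn Δv₁ = |v_a − v₁| = 0.5302 km/s.
Circular speed at r₂: v₂ = √(μ/r₂) = 2.9682 km/s.
Transfer-orbit speed at r₂: v_p = √[μ(2/r₂ − 1/a_t)] = 3.7058 km/s.
Second burn Δv₂ = |v₂ − v_p| = 0.7376 km/s.
Δv = Δv₁ + Δv₂ = 0.5302 + 0.7376 = 1.268 km/s.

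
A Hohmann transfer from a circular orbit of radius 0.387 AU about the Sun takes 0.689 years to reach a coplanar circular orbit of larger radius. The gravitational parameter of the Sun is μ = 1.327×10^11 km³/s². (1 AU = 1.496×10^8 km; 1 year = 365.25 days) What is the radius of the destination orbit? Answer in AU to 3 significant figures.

r₂ = 2.09 AU

In km: r₁ = 0.387 × 1.496×10^8 = 5.78952×10^7 km.
Transfer time t = 0.689 years × 365.25 × 86400 s = 2.17431864×10^7 s, and t = π√(a_t³/μ).
So a_t = (μ t²/π²)^(1/3) = (1.327×10^11 × (2.17431864×10^7)² / π²)^(1/3) = 1.8524×10^8 km.
Since a_t = (r₁ + r₂)/2, r₂ = 2a_t − r₁ = 2×1.8524×10^8 − 5.78952×10^7 = 3.125848×10^8 km.
In AU: r₂ = 3.125848×10^8 / 1.496×10^8 = 2.09 AU.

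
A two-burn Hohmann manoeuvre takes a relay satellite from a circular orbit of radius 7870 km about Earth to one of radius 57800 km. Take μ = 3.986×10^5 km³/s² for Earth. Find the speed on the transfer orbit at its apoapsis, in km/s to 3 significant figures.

v = 1.29 km/s

Semi-major axis of the transfer orbit: a_t = (7870 + 57800)/2 = 32835 km.
At apoapsis, r = 57800 km.
Applying v² = μ(2/r − 1/a_t): v = 1.286 km/s.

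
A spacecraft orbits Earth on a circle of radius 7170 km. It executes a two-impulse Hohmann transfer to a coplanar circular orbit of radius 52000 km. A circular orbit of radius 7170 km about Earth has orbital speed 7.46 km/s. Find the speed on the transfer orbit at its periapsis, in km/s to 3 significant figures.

v = 9.89 km/s

From the circular-orbit relation v² = μ/r at r = 7170 km: μ = v²r = (7.46)² × 7170 = 3.99022×10^5 km³/s².
The Hohmann ellipse has a_t = (r₁ + r₂)/2 = 29585 km.
At periapsis, r = 7170 km.
Vis-viva: v = √[μ(2/r − 1/a_t)] = √[3.99022×10^5 × (2/7170 − 1/29585)] = 9.890 km/s.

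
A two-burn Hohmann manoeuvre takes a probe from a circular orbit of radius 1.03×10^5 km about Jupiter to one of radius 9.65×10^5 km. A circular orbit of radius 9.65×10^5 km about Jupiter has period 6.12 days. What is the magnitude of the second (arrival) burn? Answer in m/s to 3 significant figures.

Δv₂ = 6430 m/s

From Kepler's third law T² = 4π²r³/μ at r = 9.65×10^5 km, T = 6.12 days = 6.12 × 86400 s = 5.28768×10^5 s: μ = 4π²r³/T² = 1.26885×10^8 km³/s².
The Hohmann ellipse has a_t = (r₁ + r₂)/2 = 5.340×10^5 km.
On the circular orbit at r = 9.650×10^5 km, v_c = √(μ/r) = 11.467 km/s.
Transfer-orbit speed at the same r (vis-viva, a = a_t): v_t = √[μ(2/r − 1/a_t)] = 5.0360 km/s.
Δv₂ = |v_t − v_c| = |5.0360 − 11.467| = 6.431 km/s.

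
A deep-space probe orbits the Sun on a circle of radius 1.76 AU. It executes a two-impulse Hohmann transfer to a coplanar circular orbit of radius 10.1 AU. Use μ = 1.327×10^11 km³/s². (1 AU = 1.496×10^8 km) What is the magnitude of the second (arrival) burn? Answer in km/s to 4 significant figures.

Δv₂ = 4.266 km/s

In km: r₁ = 1.76 × 1.496×10^8 = 2.63296×10^8 km; r₂ = 10.1 × 1.496×10^8 = 1.51096×10^9 km.
The Hohmann ellipse has a_t = (r₁ + r₂)/2 = 8.87128×10^8 km.
On the circular orbit at r = 1.51096×10^9 km, v_c = √(μ/r) = 9.371 km/s.
Transfer-orbit speed at the same r (vis-viva, a = a_t): v_t = √[μ(2/r − 1/a_t)] = 5.105 km/s.
Δv₂ = |v_t − v_c| = |5.105 − 9.371| = 4.266 km/s.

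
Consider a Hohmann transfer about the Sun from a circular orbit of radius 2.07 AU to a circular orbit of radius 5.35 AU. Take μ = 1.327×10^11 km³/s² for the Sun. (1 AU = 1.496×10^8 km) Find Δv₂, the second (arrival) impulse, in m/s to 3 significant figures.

In km: r₁ = 2.07 × 1.496×10^8 = 3.09672×10^8 km; r₂ = 5.35 × 1.496×10^8 = 8.0036×10^8 km.
The Hohmann ellipse has a_t = (r₁ + r₂)/2 = 5.55016×10^8 km.
Circular speed at r = 8.0036×10^8 km: v_c = √(μ/r) = 12.876 km/s.
Transfer-orbit speed at the same r (vis-viva, a = a_t): v_t = √[μ(2/r − 1/a_t)] = 9.6181 km/s.
Δv₂ = |v_t − v_c| = |9.6181 − 12.876| = 3.258 km/s.

Δv₂ = 3260 m/s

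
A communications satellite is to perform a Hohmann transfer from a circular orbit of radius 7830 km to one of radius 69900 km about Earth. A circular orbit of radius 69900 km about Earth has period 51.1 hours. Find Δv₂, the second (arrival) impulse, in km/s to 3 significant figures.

Δv₂ = 1.32 km/s

From Kepler's third law T² = 4π²r³/μ at r = 69900 km, T = 51.1 hours = 51.1 × 3600 s = 1.8396×10^5 s: μ = 4π²r³/T² = 3.98423×10^5 km³/s².
Semi-major axis of the transfer orbit: a_t = (7830 + 69900)/2 = 38865 km.
Circular speed at r = 69900 km: v_c = √(μ/r) = 2.3874 km/s.
Vis-viva on the transfer ellipse at r = 69900 km gives v_t = √[μ(2/r − 1/a_t)] = 1.0716 km/s.
Δv₂ = |v_t − v_c| = |1.0716 − 2.3874| = 1.316 km/s.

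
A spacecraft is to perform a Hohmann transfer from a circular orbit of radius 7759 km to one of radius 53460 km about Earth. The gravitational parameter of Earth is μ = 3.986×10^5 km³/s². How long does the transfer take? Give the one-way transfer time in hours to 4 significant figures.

t = 7.402 hours

The Hohmann ellipse has a_t = (r₁ + r₂)/2 = 30609.5 km.
Transfer time t = π√(a_t³/μ) = π√((30609.5)³ / 3.986×10^5) = 26648 s.
Converting: 26648 s ÷ 3600 s/hour = 7.402 hours.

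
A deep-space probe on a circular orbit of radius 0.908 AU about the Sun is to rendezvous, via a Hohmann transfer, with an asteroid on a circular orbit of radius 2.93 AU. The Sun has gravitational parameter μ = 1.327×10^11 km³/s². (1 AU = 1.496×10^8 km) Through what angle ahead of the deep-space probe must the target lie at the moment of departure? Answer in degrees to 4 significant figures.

In km: r₁ = 0.908 × 1.496×10^8 = 1.358368×10^8 km; r₂ = 2.93 × 1.496×10^8 = 4.38328×10^8 km.
The Hohmann ellipse has a_t = (r₁ + r₂)/2 = 2.870824×10^8 km.
Transfer time t = π√(a_t³/μ) = 4.1949×10^7 s.
Target angular speed ω₂ = √(μ/r₂³) = 3.9695×10^-8 rad/s.
Angle swept by the target during transfer: ω₂·t = 1.6652 rad = 95.41°.
Arrival is 180° from departure on the ellipse, so φ = 180° − 95.41° = 84.59°.

φ = 84.59°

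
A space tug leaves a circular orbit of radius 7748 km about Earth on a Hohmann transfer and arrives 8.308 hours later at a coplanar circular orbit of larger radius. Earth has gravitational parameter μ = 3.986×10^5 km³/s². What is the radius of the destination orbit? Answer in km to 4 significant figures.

r₂ = 58370 km

Transfer time t = 8.308 hours = 29908.8 s, and t = π√(a_t³/μ).
So a_t = (μ t²/π²)^(1/3) = (3.986×10^5 × (29908.8)² / π²)^(1/3) = 33058 km.
Since a_t = (r₁ + r₂)/2, r₂ = 2a_t − r₁ = 2×33058 − 7748 = 58368 km.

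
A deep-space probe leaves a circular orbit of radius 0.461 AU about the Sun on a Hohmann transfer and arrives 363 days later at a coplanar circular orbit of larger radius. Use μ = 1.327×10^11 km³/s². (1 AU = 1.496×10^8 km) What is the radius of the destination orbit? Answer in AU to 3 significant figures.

r₂ = 2.70 AU

In km: r₁ = 0.461 × 1.496×10^8 = 6.89656×10^7 km.
Transfer time t = 363 days = 3.13632×10^7 s, and t = π√(a_t³/μ).
So a_t = (μ t²/π²)^(1/3) = (1.327×10^11 × (3.13632×10^7)² / π²)^(1/3) = 2.3649×10^8 km.
Since a_t = (r₁ + r₂)/2, r₂ = 2a_t − r₁ = 2×2.3649×10^8 − 6.89656×10^7 = 4.040144×10^8 km.
In AU: r₂ = 4.040144×10^8 / 1.496×10^8 = 2.70 AU.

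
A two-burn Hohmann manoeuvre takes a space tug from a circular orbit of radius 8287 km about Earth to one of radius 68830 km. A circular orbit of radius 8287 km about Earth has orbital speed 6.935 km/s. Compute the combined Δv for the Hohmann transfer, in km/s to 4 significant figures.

From the circular-orbit relation v² = μ/r at r = 8287 km: μ = v²r = (6.935)² × 8287 = 3.98557×10^5 km³/s².
Semi-major axis of the transfer orbit: a_t = (8287 + 68830)/2 = 38558.5 km.
At r₁ the circular-orbit speed is v₁ = √(μ/r₁) = 6.9350 km/s.
On the transfer ellipse at r₁, vis-viva equation gives v_p = √[μ(2/r₁ − 1/a_t)] = 9.2656 km/s.
First burn Δv₁ = |v_p − v₁| = 2.3306 km/s.
At r₂, v₂ = √(μ/r₂) = 2.40634 km/s.
Transfer-orbit speed at r₂: v_a = √[μ(2/r₂ − 1/a_t)] = 1.11556 km/s.
Second burn Δv₂ = |v₂ − v_a| = 1.2908 km/s.
Total Δv = Δv₁ + Δv₂ = 3.621 km/s.

Δv = 3.621 km/s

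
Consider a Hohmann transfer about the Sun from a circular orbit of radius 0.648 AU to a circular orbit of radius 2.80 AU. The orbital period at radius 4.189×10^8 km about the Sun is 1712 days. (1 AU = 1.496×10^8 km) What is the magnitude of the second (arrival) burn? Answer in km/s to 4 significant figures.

From Kepler's third law T² = 4π²r³/μ at r = 4.189×10^8 km, T = 1712 days = 1712 × 86400 s = 1.479168×10^8 s: μ = 4π²r³/T² = 1.32634×10^11 km³/s².
In km: r₁ = 0.648 × 1.496×10^8 = 9.69408×10^7 km; r₂ = 2.80 × 1.496×10^8 = 4.1888×10^8 km.
The Hohmann ellipse has a_t = (r₁ + r₂)/2 = 2.579104×10^8 km.
Circular speed at r = 4.1888×10^8 km: v_c = √(μ/r) = 17.794 km/s.
Transfer-orbit speed at the same r (vis-viva, a = a_t): v_t = √[μ(2/r − 1/a_t)] = 10.909 km/s.
Δv₂ = |v_t − v_c| = |10.909 − 17.794| = 6.885 km/s.

Δv₂ = 6.885 km/s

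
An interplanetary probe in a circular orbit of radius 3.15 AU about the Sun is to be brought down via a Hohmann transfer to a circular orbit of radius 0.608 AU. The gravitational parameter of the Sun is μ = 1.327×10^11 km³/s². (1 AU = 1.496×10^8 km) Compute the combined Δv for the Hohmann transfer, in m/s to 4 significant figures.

In km: r₁ = 3.15 × 1.496×10^8 = 4.7124×10^8 km; r₂ = 0.608 × 1.496×10^8 = 9.09568×10^7 km.
Semi-major axis of the transfer orbit: a_t = (4.7124×10^8 + 9.09568×10^7)/2 = 2.810984×10^8 km.
At r₁ the circular-orbit speed is v₁ = √(μ/r₁) = 16.7809 km/s.
Transfer-orbit speed at r₁ (v² = μ(2/r − 1/a)): v_a = √[μ(2/r₁ − 1/a_t)] = 9.54559 km/s.
First burn Δv₁ = |v_a − v₁| = 7.2353 km/s.
Circular speed at r₂: v₂ = √(μ/r₂) = 38.196 km/s.
Transfer-orbit speed at r₂: v_p = √[μ(2/r₂ − 1/a_t)] = 49.455 km/s.
Second burn Δv₂ = |v₂ − v_p| = 11.259 km/s.
Δv = Δv₁ + Δv₂ = 7.2353 + 11.259 = 18.49 km/s.

Δv = 18490 m/s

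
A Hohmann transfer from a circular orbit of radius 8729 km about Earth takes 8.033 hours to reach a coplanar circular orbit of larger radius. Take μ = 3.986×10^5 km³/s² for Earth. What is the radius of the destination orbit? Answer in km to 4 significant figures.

Transfer time t = 8.033 hours = 28918.8 s, and t = π√(a_t³/μ).
So a_t = (μ t²/π²)^(1/3) = (3.986×10^5 × (28918.8)² / π²)^(1/3) = 32325 km.
Since a_t = (r₁ + r₂)/2, r₂ = 2a_t − r₁ = 2×32325 − 8729 = 55921 km.

r₂ = 55920 km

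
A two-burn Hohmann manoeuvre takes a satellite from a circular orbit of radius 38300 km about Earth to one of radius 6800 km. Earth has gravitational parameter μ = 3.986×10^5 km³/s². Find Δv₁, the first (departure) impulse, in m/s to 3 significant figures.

Semi-major axis of the transfer orbit: a_t = (38300 + 6800)/2 = 22550 km.
On the circular orbit at r = 38300 km, v_c = √(μ/r) = 3.226 km/s.
Transfer-orbit speed at the same r (vis-viva, a = a_t): v_t = √[μ(2/r − 1/a_t)] = 1.772 km/s.
Δv₁ = |v_t − v_c| = |1.772 − 3.226| = 1.454 km/s.

Δv₁ = 1450 m/s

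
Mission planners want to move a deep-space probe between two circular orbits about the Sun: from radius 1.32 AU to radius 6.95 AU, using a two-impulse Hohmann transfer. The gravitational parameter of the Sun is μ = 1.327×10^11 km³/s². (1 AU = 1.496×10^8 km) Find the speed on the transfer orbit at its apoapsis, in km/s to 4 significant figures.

In km: r₁ = 1.32 × 1.496×10^8 = 1.97472×10^8 km; r₂ = 6.95 × 1.496×10^8 = 1.03972×10^9 km.
Transfer-ellipse semi-major axis a_t = (r₁ + r₂)/2 = (1.97472×10^8 + 1.03972×10^9)/2 = 6.18596×10^8 km.
The apoapsis of the transfer ellipse is at r = 1.03972×10^9 km.
Vis-viva: v = √[μ(2/r − 1/a_t)] = √[1.327×10^11 × (2/1.03972×10^9 − 1/6.18596×10^8)] = 6.383 km/s.

v = 6.383 km/s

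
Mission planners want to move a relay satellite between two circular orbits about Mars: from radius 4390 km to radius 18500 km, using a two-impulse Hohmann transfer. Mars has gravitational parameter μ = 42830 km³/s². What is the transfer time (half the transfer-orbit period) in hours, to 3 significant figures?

Transfer-ellipse semi-major axis a_t = (r₁ + r₂)/2 = (4390 + 18500)/2 = 11445 km.
By Kepler's third law the transfer-orbit period is T = 2π√(a_t³/μ), so t = T/2 = 18590 s.
Converting: 18590 s ÷ 3600 s/hour = 5.16 hours.

t = 5.16 hours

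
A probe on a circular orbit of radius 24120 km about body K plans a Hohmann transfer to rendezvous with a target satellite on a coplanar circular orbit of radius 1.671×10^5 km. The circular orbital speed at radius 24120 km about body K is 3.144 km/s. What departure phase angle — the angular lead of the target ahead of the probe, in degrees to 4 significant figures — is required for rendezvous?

φ = 102.1°

From the circular-orbit relation v² = μ/r at r = 24120 km: μ = v²r = (3.144)² × 24120 = 2.38420×10^5 km³/s².
The Hohmann ellipse has a_t = (r₁ + r₂)/2 = 95610 km.
Transfer time t = π√(a_t³/μ) = 1.90210×10^5 s.
Target angular speed ω₂ = √(μ/r₂³) = 7.14836×10^-6 rad/s.
Angle swept by the target during transfer: ω₂·t = 1.35969 rad = 77.90°.
Arrival is 180° from departure on the ellipse, so φ = 180° − 77.90° = 102.1°.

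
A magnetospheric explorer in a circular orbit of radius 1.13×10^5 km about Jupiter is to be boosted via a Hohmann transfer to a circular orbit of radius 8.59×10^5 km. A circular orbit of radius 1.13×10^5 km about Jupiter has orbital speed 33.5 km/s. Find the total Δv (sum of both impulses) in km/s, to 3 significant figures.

From the circular-orbit relation v² = μ/r at r = 1.13×10^5 km: μ = v²r = (33.5)² × 1.13×10^5 = 1.26814×10^8 km³/s².
The Hohmann ellipse has a_t = (r₁ + r₂)/2 = 4.860×10^5 km.
Circular speed at r₁: v₁ = √(μ/r₁) = √(1.26814×10^8/1.130×10^5) = 33.50 km/s.
On the transfer ellipse at r₁, vis-viva gives v_p = √[μ(2/r₁ − 1/a_t)] = 44.54 km/s.
First burn Δv₁ = |v_p − v₁| = 11.04 km/s.
At r₂, v₂ = √(μ/r₂) = 12.15031 km/s.
Transfer-orbit speed at r₂: v_a = √[μ(2/r₂ − 1/a_t)] = 5.858798 km/s.
Second burn Δv₂ = |v₂ − v_a| = 6.292 km/s.
Total Δv = Δv₁ + Δv₂ = 17.33 km/s.

Δv = 17.3 km/s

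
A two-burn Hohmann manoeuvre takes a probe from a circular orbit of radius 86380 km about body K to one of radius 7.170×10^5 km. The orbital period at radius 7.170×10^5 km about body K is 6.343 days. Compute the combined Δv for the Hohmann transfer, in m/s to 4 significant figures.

Δv = 12370 m/s

From Kepler's third law T² = 4π²r³/μ at r = 7.170×10^5 km, T = 6.343 days = 6.343 × 86400 s = 5.480352×10^5 s: μ = 4π²r³/T² = 4.84507×10^7 km³/s².
Transfer-ellipse semi-major axis a_t = (r₁ + r₂)/2 = (86380 + 7.170×10^5)/2 = 4.0169×10^5 km.
Circular speed at r₁: v₁ = √(μ/r₁) = √(4.84507×10^7/86380) = 23.6834 km/s.
Transfer-orbit speed at r₁ (vis-viva equation): v_p = √[μ(2/r₁ − 1/a_t)] = 31.6415 km/s.
First burn Δv₁ = |v_p − v₁| = 7.958 km/s.
Circular speed at r₂: v₂ = √(μ/r₂) = 8.220 km/s.
Transfer-orbit speed at r₂: v_a = √[μ(2/r₂ − 1/a_t)] = 3.812 km/s.
Second burn Δv₂ = |v₂ − v_a| = 4.408 km/s.
Total Δv = Δv₁ + Δv₂ = 12.37 km/s.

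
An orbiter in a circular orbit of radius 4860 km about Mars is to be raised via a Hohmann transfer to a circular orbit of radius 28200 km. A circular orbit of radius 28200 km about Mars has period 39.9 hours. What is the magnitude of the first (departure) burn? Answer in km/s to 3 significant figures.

From Kepler's third law T² = 4π²r³/μ at r = 28200 km, T = 39.9 hours = 39.9 × 3600 s = 1.4364×10^5 s: μ = 4π²r³/T² = 42909.8 km³/s².
Semi-major axis of the transfer orbit: a_t = (4860 + 28200)/2 = 16530 km.
Circular speed at r = 4860 km: v_c = √(μ/r) = 2.9714 km/s.
Vis-viva on the transfer ellipse at r = 4860 km gives v_t = √[μ(2/r − 1/a_t)] = 3.8810 km/s.
Δv₁ = |v_t − v_c| = |3.8810 − 2.9714| = 0.9096 km/s.

Δv₁ = 0.910 km/s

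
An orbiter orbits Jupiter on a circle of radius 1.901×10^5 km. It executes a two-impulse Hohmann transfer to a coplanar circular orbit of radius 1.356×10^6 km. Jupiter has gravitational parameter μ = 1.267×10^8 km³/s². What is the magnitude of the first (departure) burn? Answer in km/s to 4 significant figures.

The Hohmann ellipse has a_t = (r₁ + r₂)/2 = 7.7305×10^5 km.
Circular speed at r = 1.901×10^5 km: v_c = √(μ/r) = 25.8165 km/s.
Transfer-orbit speed at the same r (vis-viva, a = a_t): v_t = √[μ(2/r − 1/a_t)] = 34.1919 km/s.
Δv₁ = |v_t − v_c| = |34.1919 − 25.8165| = 8.375 km/s.

Δv₁ = 8.375 km/s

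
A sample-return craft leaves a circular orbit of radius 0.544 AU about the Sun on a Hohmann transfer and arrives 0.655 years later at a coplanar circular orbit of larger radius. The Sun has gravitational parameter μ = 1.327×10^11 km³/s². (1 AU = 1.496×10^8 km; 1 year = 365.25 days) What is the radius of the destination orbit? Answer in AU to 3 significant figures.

In km: r₁ = 0.544 × 1.496×10^8 = 8.13824×10^7 km.
Transfer time t = 0.655 years × 365.25 × 86400 s = 2.0670228×10^7 s, and t = π√(a_t³/μ).
So a_t = (μ t²/π²)^(1/3) = (1.327×10^11 × (2.0670228×10^7)² / π²)^(1/3) = 1.7910×10^8 km.
Since a_t = (r₁ + r₂)/2, r₂ = 2a_t − r₁ = 2×1.7910×10^8 − 8.13824×10^7 = 2.768176×10^8 km.
In AU: r₂ = 2.768176×10^8 / 1.496×10^8 = 1.85 AU.

r₂ = 1.85 AU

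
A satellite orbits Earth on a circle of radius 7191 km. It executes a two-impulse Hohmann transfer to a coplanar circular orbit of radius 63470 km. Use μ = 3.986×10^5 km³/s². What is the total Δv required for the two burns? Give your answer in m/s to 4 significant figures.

Δv = 3909 m/s

Transfer-ellipse semi-major axis a_t = (r₁ + r₂)/2 = (7191 + 63470)/2 = 35330.5 km.
Circular speed at r₁: v₁ = √(μ/r₁) = √(3.986×10^5/7191) = 7.445 km/s.
Transfer-orbit speed at r₁ (vis-viva): v_p = √[μ(2/r₁ − 1/a_t)] = 9.979 km/s.
First burn Δv₁ = |v_p − v₁| = 2.534 km/s.
At r₂, v₂ = √(μ/r₂) = 2.506 km/s.
Transfer-orbit speed at r₂: v_a = √[μ(2/r₂ − 1/a_t)] = 1.131 km/s.
Second burn Δv₂ = |v₂ − v_a| = 1.375 km/s.
Total Δv = Δv₁ + Δv₂ = 3.909 km/s.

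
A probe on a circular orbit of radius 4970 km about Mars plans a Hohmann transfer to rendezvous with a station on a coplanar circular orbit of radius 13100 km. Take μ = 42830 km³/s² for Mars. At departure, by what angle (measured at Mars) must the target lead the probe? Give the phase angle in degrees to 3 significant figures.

φ = 76.9°

Semi-major axis of the transfer orbit: a_t = (4970 + 13100)/2 = 9035 km.
The half-period of the transfer ellipse is t = π√(a_t³/μ) = 13037 s.
The target's mean motion on its circular orbit is ω₂ = √(μ/r₂³) = 1.3803×10^-4 rad/s.
Angle swept by the target during transfer: ω₂·t = 1.799 rad = 103.1°.
The probe traverses 180° on the transfer ellipse, so the target must lead by 180° − 103.1° = 76.9°.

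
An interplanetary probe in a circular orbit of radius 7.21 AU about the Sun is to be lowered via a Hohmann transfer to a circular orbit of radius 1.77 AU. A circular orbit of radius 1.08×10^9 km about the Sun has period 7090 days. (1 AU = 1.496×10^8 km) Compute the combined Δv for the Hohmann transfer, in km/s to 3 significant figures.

Δv = 10.1 km/s

From Kepler's third law T² = 4π²r³/μ at r = 1.08×10^9 km, T = 7090 days = 7090 × 86400 s = 6.12576×10^8 s: μ = 4π²r³/T² = 1.32529×10^11 km³/s².
In km: r₁ = 7.21 × 1.496×10^8 = 1.078616×10^9 km; r₂ = 1.77 × 1.496×10^8 = 2.64792×10^8 km.
The Hohmann ellipse has a_t = (r₁ + r₂)/2 = 6.71704×10^8 km.
At r₁ the circular-orbit speed is v₁ = √(μ/r₁) = 11.085 km/s.
On the transfer ellipse at r₁, v² = μ(2/r − 1/a) gives v_a = √[μ(2/r₁ − 1/a_t)] = 6.9596 km/s.
First burn Δv₁ = |v_a − v₁| = 4.125 km/s.
At r₂, v₂ = √(μ/r₂) = 22.372 km/s.
Transfer-orbit speed at r₂: v_p = √[μ(2/r₂ − 1/a_t)] = 28.350 km/s.
Second burn Δv₂ = |v₂ − v_p| = 5.978 km/s.
Δv = Δv₁ + Δv₂ = 4.125 + 5.978 = 10.10 km/s.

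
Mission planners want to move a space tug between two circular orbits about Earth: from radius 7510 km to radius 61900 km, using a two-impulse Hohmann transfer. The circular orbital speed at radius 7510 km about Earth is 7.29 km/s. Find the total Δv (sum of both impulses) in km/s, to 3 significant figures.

Δv = 3.80 km/s

From the circular-orbit relation v² = μ/r at r = 7510 km: μ = v²r = (7.29)² × 7510 = 3.99112×10^5 km³/s².
Transfer-ellipse semi-major axis a_t = (r₁ + r₂)/2 = (7510 + 61900)/2 = 34705 km.
Circular speed at r₁: v₁ = √(μ/r₁) = √(3.99112×10^5/7510) = 7.290 km/s.
On the transfer ellipse at r₁, v² = μ(2/r − 1/a) gives v_p = √[μ(2/r₁ − 1/a_t)] = 9.736 km/s.
First burn Δv₁ = |v_p − v₁| = 2.446 km/s.
Circular speed at r₂: v₂ = √(μ/r₂) = 2.539 km/s.
Transfer-orbit speed at r₂: v_a = √[μ(2/r₂ − 1/a_t)] = 1.181 km/s.
Second burn Δv₂ = |v₂ − v_a| = 1.358 km/s.
Total Δv = Δv₁ + Δv₂ = 3.804 km/s.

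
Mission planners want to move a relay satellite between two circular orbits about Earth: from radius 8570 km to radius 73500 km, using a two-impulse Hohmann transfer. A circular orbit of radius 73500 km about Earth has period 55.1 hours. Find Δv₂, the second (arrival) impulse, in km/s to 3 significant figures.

Δv₂ = 1.26 km/s

From Kepler's third law T² = 4π²r³/μ at r = 73500 km, T = 55.1 hours = 55.1 × 3600 s = 1.9836×10^5 s: μ = 4π²r³/T² = 3.98395×10^5 km³/s².
Transfer-ellipse semi-major axis a_t = (r₁ + r₂)/2 = (8570 + 73500)/2 = 41035 km.
Circular speed at r = 73500 km: v_c = √(μ/r) = 2.328 km/s.
Transfer-orbit speed at the same r (vis-viva, a = a_t): v_t = √[μ(2/r − 1/a_t)] = 1.064 km/s.
Δv₂ = |v_t − v_c| = |1.064 − 2.328| = 1.264 km/s.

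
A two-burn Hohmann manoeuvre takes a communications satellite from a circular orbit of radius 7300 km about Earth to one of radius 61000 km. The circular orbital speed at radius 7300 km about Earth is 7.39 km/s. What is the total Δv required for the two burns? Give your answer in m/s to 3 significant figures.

Δv = 3860 m/s

From the circular-orbit relation v² = μ/r at r = 7300 km: μ = v²r = (7.39)² × 7300 = 3.98668×10^5 km³/s².
Semi-major axis of the transfer orbit: a_t = (7300 + 61000)/2 = 34150 km.
Circular speed at r₁: v₁ = √(μ/r₁) = √(3.98668×10^5/7300) = 7.390 km/s.
Transfer-orbit speed at r₁ (vis-viva equation): v_p = √[μ(2/r₁ − 1/a_t)] = 9.877 km/s.
First burn Δv₁ = |v_p − v₁| = 2.487 km/s.
Circular speed at r₂: v₂ = √(μ/r₂) = 2.556 km/s.
Transfer-orbit speed at r₂: v_a = √[μ(2/r₂ − 1/a_t)] = 1.182 km/s.
Second burn Δv₂ = |v₂ − v_a| = 1.374 km/s.
Total Δv = Δv₁ + Δv₂ = 3.861 km/s.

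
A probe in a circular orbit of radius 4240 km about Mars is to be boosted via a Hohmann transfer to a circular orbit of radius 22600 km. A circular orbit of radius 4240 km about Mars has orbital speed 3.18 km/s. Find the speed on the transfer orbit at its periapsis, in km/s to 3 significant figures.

v = 4.13 km/s

From the circular-orbit relation v² = μ/r at r = 4240 km: μ = v²r = (3.18)² × 4240 = 42876.6 km³/s².
Transfer-ellipse semi-major axis a_t = (r₁ + r₂)/2 = (4240 + 22600)/2 = 13420 km.
At periapsis, r = 4240 km.
From the vis-viva equation, v = √[μ(2/r − 1/a_t)] = 4.127 km/s.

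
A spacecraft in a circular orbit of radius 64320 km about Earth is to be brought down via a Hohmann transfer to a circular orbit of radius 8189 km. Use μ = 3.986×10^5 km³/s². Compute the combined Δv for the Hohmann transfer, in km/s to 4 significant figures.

Transfer-ellipse semi-major axis a_t = (r₁ + r₂)/2 = (64320 + 8189)/2 = 36254.5 km.
Circular speed at r₁: v₁ = √(μ/r₁) = √(3.986×10^5/64320) = 2.489 km/s.
Transfer-orbit speed at r₁ (vis-viva equation): v_a = √[μ(2/r₁ − 1/a_t)] = 1.183 km/s.
First burn Δv₁ = |v_a − v₁| = 1.306 km/s.
Circular speed at r₂: v₂ = √(μ/r₂) = 6.977 km/s.
Transfer-orbit speed at r₂: v_p = √[μ(2/r₂ − 1/a_t)] = 9.293 km/s.
Second burn Δv₂ = |v₂ − v_p| = 2.316 km/s.
Total Δv = Δv₁ + Δv₂ = 3.622 km/s.

Δv = 3.622 km/s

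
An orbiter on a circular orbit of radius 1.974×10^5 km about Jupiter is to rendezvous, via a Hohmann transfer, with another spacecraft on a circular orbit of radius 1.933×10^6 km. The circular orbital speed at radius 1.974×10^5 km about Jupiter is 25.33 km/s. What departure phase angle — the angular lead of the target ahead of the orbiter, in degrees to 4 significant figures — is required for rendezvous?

From the circular-orbit relation v² = μ/r at r = 1.974×10^5 km: μ = v²r = (25.33)² × 1.974×10^5 = 1.26654×10^8 km³/s².
Transfer-ellipse semi-major axis a_t = (r₁ + r₂)/2 = (1.974×10^5 + 1.933×10^6)/2 = 1.0652×10^6 km.
The half-period of the transfer ellipse is t = π√(a_t³/μ) = 3.069×10^5 s.
The target's mean motion on its circular orbit is ω₂ = √(μ/r₂³) = 4.188×10^-6 rad/s.
Angle swept by the target during transfer: ω₂·t = 1.285 rad = 73.63°.
Arrival is 180° from departure on the ellipse, so φ = 180° − 73.63° = 106.4°.

φ = 106.4°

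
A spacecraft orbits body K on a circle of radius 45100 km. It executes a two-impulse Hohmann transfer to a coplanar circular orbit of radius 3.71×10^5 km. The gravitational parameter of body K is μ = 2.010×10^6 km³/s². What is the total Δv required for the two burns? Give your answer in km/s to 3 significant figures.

Semi-major axis of the transfer orbit: a_t = (45100 + 3.710×10^5)/2 = 2.0805×10^5 km.
Circular speed at r₁: v₁ = √(μ/r₁) = √(2.010×10^6/45100) = 6.676 km/s.
On the transfer ellipse at r₁, v² = μ(2/r − 1/a) gives v_p = √[μ(2/r₁ − 1/a_t)] = 8.915 km/s.
First burn Δv₁ = |v_p − v₁| = 2.239 km/s.
Circular speed at r₂: v₂ = √(μ/r₂) = 2.328 km/s.
Transfer-orbit speed at r₂: v_a = √[μ(2/r₂ − 1/a_t)] = 1.084 km/s.
Second burn Δv₂ = |v₂ − v_a| = 1.244 km/s.
Total Δv = Δv₁ + Δv₂ = 3.483 km/s.

Δv = 3.48 km/s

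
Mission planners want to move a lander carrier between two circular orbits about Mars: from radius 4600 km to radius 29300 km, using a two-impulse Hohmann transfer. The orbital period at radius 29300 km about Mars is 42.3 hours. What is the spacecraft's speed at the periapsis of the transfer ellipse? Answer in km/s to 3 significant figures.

v = 4.01 km/s

From Kepler's third law T² = 4π²r³/μ at r = 29300 km, T = 42.3 hours = 42.3 × 3600 s = 1.5228×10^5 s: μ = 4π²r³/T² = 42823.0 km³/s².
The Hohmann ellipse has a_t = (r₁ + r₂)/2 = 16950 km.
The periapsis of the transfer ellipse is at r = 4600 km.
Applying v² = μ(2/r − 1/a_t): v = 4.012 km/s.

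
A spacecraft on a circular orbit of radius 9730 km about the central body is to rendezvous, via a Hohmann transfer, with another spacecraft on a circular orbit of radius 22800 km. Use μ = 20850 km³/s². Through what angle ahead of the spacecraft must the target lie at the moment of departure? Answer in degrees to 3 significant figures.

φ = 71.5°

Semi-major axis of the transfer orbit: a_t = (9730 + 22800)/2 = 16265 km.
Transfer time t = π√(a_t³/μ) = 45130 s.
Target angular speed ω₂ = √(μ/r₂³) = 4.194×10^-5 rad/s.
Angle swept by the target during transfer: ω₂·t = 1.893 rad = 108.5°.
Arrival is 180° from departure on the ellipse, so φ = 180° − 108.5° = 71.5°.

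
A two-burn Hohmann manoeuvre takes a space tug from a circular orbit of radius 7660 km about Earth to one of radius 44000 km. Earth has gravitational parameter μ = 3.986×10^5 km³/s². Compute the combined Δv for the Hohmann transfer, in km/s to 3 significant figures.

Semi-major axis of the transfer orbit: a_t = (7660 + 44000)/2 = 25830 km.
Circular speed at r₁: v₁ = √(μ/r₁) = √(3.986×10^5/7660) = 7.214 km/s.
Transfer-orbit speed at r₁ (vis-viva equation): v_p = √[μ(2/r₁ − 1/a_t)] = 9.415 km/s.
First burn Δv₁ = |v_p − v₁| = 2.201 km/s.
At r₂, v₂ = √(μ/r₂) = 3.010 km/s.
Transfer-orbit speed at r₂: v_a = √[μ(2/r₂ − 1/a_t)] = 1.639 km/s.
Second burn Δv₂ = |v₂ − v_a| = 1.371 km/s.
Δv = Δv₁ + Δv₂ = 2.201 + 1.371 = 3.572 km/s.

Δv = 3.57 km/s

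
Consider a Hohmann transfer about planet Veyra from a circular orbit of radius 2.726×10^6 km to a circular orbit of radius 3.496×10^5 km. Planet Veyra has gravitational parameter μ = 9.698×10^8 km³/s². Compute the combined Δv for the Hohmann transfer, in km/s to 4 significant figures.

The Hohmann ellipse has a_t = (r₁ + r₂)/2 = 1.5378×10^6 km.
Circular speed at r₁: v₁ = √(μ/r₁) = √(9.698×10^8/2.726×10^6) = 18.8616 km/s.
On the transfer ellipse at r₁, vis-viva gives v_a = √[μ(2/r₁ − 1/a_t)] = 8.99319 km/s.
First burn Δv₁ = |v_a − v₁| = 9.8684 km/s.
At r₂, v₂ = √(μ/r₂) = 52.669 km/s.
Transfer-orbit speed at r₂: v_p = √[μ(2/r₂ − 1/a_t)] = 70.124 km/s.
Second burn Δv₂ = |v₂ − v_p| = 17.455 km/s.
Total Δv = Δv₁ + Δv₂ = 27.32 km/s.

Δv = 27.32 km/s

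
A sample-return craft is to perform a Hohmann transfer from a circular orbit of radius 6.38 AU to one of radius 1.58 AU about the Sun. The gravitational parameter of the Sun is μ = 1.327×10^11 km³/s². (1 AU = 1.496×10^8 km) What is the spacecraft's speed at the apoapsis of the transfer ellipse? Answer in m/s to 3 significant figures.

v = 7430 m/s

In km: r₁ = 6.38 × 1.496×10^8 = 9.54448×10^8 km; r₂ = 1.58 × 1.496×10^8 = 2.36368×10^8 km.
Semi-major axis of the transfer orbit: a_t = (9.54448×10^8 + 2.36368×10^8)/2 = 5.95408×10^8 km.
The apoapsis of the transfer ellipse is at r = 9.54448×10^8 km.
Vis-viva: v = √[μ(2/r − 1/a_t)] = √[1.327×10^11 × (2/9.54448×10^8 − 1/5.95408×10^8)] = 7.429 km/s.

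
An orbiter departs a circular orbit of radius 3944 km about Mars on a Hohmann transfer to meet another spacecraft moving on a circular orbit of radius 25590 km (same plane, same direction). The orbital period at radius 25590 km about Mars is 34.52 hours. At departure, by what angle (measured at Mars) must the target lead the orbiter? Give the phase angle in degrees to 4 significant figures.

φ = 101.1°

From Kepler's third law T² = 4π²r³/μ at r = 25590 km, T = 34.52 hours = 34.52 × 3600 s = 1.24272×10^5 s: μ = 4π²r³/T² = 42837.5 km³/s².
Transfer-ellipse semi-major axis a_t = (r₁ + r₂)/2 = (3944 + 25590)/2 = 14767 km.
Transfer time t = π√(a_t³/μ) = 27238 s.
Target angular speed ω₂ = √(μ/r₂³) = 5.0560×10^-5 rad/s.
Angle swept by the target during transfer: ω₂·t = 1.3772 rad = 78.91°.
The orbiter traverses 180° on the transfer ellipse, so the target must lead by 180° − 78.91° = 101.1°.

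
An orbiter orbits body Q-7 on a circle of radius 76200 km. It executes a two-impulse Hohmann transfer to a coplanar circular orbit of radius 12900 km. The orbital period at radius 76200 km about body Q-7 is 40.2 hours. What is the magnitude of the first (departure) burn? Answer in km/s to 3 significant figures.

Δv₁ = 1.53 km/s

From Kepler's third law T² = 4π²r³/μ at r = 76200 km, T = 40.2 hours = 40.2 × 3600 s = 1.4472×10^5 s: μ = 4π²r³/T² = 8.34003×10^5 km³/s².
The Hohmann ellipse has a_t = (r₁ + r₂)/2 = 44550 km.
Circular speed at r = 76200 km: v_c = √(μ/r) = 3.308 km/s.
Transfer-orbit speed at the same r (vis-viva, a = a_t): v_t = √[μ(2/r − 1/a_t)] = 1.780 km/s.
Δv₁ = |v_t − v_c| = |1.780 − 3.308| = 1.528 km/s.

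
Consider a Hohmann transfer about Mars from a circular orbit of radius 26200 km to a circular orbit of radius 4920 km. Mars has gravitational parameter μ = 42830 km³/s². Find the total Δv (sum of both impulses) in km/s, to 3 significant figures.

Δv = 1.44 km/s

Semi-major axis of the transfer orbit: a_t = (26200 + 4920)/2 = 15560 km.
At r₁ the circular-orbit speed is v₁ = √(μ/r₁) = 1.27857 km/s.
On the transfer ellipse at r₁, vis-viva gives v_a = √[μ(2/r₁ − 1/a_t)] = 0.718954 km/s.
First burn Δv₁ = |v_a − v₁| = 0.5596 km/s.
At r₂, v₂ = √(μ/r₂) = 2.9505 km/s.
Transfer-orbit speed at r₂: v_p = √[μ(2/r₂ − 1/a_t)] = 3.8286 km/s.
Second burn Δv₂ = |v₂ − v_p| = 0.8781 km/s.
Δv = Δv₁ + Δv₂ = 0.5596 + 0.8781 = 1.438 km/s.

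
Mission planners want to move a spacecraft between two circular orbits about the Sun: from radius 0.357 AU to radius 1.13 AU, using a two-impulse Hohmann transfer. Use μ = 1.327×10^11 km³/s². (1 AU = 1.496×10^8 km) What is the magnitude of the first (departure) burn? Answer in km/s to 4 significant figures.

In km: r₁ = 0.357 × 1.496×10^8 = 5.34072×10^7 km; r₂ = 1.13 × 1.496×10^8 = 1.69048×10^8 km.
The Hohmann ellipse has a_t = (r₁ + r₂)/2 = 1.112276×10^8 km.
On the circular orbit at r = 5.34072×10^7 km, v_c = √(μ/r) = 49.8466 km/s.
Transfer-orbit speed at the same r (vis-viva, a = a_t): v_t = √[μ(2/r − 1/a_t)] = 61.4518 km/s.
Δv₁ = |v_t − v_c| = |61.4518 − 49.8466| = 11.61 km/s.

Δv₁ = 11.61 km/s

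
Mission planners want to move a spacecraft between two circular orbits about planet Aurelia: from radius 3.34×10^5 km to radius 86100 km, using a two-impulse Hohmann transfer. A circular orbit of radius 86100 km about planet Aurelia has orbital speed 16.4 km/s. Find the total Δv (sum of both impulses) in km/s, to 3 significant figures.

From the circular-orbit relation v² = μ/r at r = 86100 km: μ = v²r = (16.4)² × 86100 = 2.31575×10^7 km³/s².
The Hohmann ellipse has a_t = (r₁ + r₂)/2 = 2.1005×10^5 km.
Circular speed at r₁: v₁ = √(μ/r₁) = √(2.31575×10^7/3.340×10^5) = 8.327 km/s.
Transfer-orbit speed at r₁ (v² = μ(2/r − 1/a)): v_a = √[μ(2/r₁ − 1/a_t)] = 5.331 km/s.
First burn Δv₁ = |v_a − v₁| = 2.996 km/s.
At r₂, v₂ = √(μ/r₂) = 16.40 km/s.
Transfer-orbit speed at r₂: v_p = √[μ(2/r₂ − 1/a_t)] = 20.68 km/s.
Second burn Δv₂ = |v₂ − v_p| = 4.280 km/s.
Total Δv = Δv₁ + Δv₂ = 7.276 km/s.

Δv = 7.28 km/s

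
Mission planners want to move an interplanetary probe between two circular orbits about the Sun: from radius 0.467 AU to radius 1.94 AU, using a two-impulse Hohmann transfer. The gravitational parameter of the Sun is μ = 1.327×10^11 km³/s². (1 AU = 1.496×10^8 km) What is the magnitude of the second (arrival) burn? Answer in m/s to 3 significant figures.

In km: r₁ = 0.467 × 1.496×10^8 = 6.98632×10^7 km; r₂ = 1.94 × 1.496×10^8 = 2.90224×10^8 km.
Semi-major axis of the transfer orbit: a_t = (6.98632×10^7 + 2.90224×10^8)/2 = 1.800436×10^8 km.
Circular speed at r = 2.90224×10^8 km: v_c = √(μ/r) = 21.383 km/s.
Vis-viva on the transfer ellipse at r = 2.90224×10^8 km gives v_t = √[μ(2/r − 1/a_t)] = 13.320 km/s.
Δv₂ = |v_t − v_c| = |13.320 − 21.383| = 8.063 km/s.

Δv₂ = 8060 m/s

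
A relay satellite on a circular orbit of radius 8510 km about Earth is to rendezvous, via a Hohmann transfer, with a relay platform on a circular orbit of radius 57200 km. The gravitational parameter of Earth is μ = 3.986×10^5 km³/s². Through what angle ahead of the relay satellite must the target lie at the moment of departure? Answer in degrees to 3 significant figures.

Semi-major axis of the transfer orbit: a_t = (8510 + 57200)/2 = 32855 km.
Transfer time t = π√(a_t³/μ) = 29634 s.
Target angular speed ω₂ = √(μ/r₂³) = 4.6150×10^-5 rad/s.
Angle swept by the target during transfer: ω₂·t = 1.3676 rad = 78.36°.
The relay satellite traverses 180° on the transfer ellipse, so the target must lead by 180° − 78.36° = 102°.

φ = 102°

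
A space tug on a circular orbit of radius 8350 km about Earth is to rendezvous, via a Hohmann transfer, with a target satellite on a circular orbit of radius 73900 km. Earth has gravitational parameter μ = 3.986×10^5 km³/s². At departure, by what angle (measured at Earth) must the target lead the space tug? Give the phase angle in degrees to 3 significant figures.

Semi-major axis of the transfer orbit: a_t = (8350 + 73900)/2 = 41125 km.
Transfer time t = π√(a_t³/μ) = 41499 s.
The target's mean motion on its circular orbit is ω₂ = √(μ/r₂³) = 3.1427×10^-5 rad/s.
Angle swept by the target during transfer: ω₂·t = 1.30419 rad = 74.72°.
The space tug traverses 180° on the transfer ellipse, so the target must lead by 180° − 74.72° = 105°.

φ = 105°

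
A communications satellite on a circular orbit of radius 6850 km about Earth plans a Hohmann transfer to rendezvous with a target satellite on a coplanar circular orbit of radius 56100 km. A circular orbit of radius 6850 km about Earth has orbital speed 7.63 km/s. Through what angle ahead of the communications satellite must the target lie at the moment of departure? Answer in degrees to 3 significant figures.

From the circular-orbit relation v² = μ/r at r = 6850 km: μ = v²r = (7.63)² × 6850 = 3.98786×10^5 km³/s².
Transfer-ellipse semi-major axis a_t = (r₁ + r₂)/2 = (6850 + 56100)/2 = 31475 km.
Transfer time t = π√(a_t³/μ) = 27780 s.
The target's mean motion on its circular orbit is ω₂ = √(μ/r₂³) = 4.7525×10^-5 rad/s.
Angle swept by the target during transfer: ω₂·t = 1.3202 rad = 75.64°.
Arrival is 180° from departure on the ellipse, so φ = 180° − 75.64° = 104°.

φ = 104°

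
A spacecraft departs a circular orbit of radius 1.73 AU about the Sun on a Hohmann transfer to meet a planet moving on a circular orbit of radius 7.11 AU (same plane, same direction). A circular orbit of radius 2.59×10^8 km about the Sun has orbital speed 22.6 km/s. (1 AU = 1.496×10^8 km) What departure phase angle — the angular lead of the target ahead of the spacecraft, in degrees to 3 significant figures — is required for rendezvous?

From the circular-orbit relation v² = μ/r at r = 2.59×10^8 km: μ = v²r = (22.6)² × 2.59×10^8 = 1.32287×10^11 km³/s².
In km: r₁ = 1.73 × 1.496×10^8 = 2.58808×10^8 km; r₂ = 7.11 × 1.496×10^8 = 1.063656×10^9 km.
Transfer-ellipse semi-major axis a_t = (r₁ + r₂)/2 = (2.58808×10^8 + 1.063656×10^9)/2 = 6.61232×10^8 km.
Transfer time t = π√(a_t³/μ) = 1.4687×10^8 s.
The target's mean motion on its circular orbit is ω₂ = √(μ/r₂³) = 1.0485×10^-8 rad/s.
Angle swept by the target during transfer: ω₂·t = 1.5399 rad = 88.23°.
Arrival is 180° from departure on the ellipse, so φ = 180° − 88.23° = 91.8°.

φ = 91.8°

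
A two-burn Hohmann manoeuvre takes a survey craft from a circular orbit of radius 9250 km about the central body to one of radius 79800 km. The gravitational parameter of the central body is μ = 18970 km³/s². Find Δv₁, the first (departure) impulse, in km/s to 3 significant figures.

Transfer-ellipse semi-major axis a_t = (r₁ + r₂)/2 = (9250 + 79800)/2 = 44525 km.
On the circular orbit at r = 9250 km, v_c = √(μ/r) = 1.4321 km/s.
Vis-viva on the transfer ellipse at r = 9250 km gives v_t = √[μ(2/r − 1/a_t)] = 1.9172 km/s.
Δv₁ = |v_t − v_c| = |1.9172 − 1.4321| = 0.4851 km/s.

Δv₁ = 0.485 km/s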